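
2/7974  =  1/3987= 0.00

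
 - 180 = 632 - 812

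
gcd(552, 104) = 8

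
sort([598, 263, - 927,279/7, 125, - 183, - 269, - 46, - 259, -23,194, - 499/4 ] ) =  [ - 927,  -  269, - 259, - 183, - 499/4, -46,- 23,279/7, 125,194 , 263,598 ]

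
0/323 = 0 = 0.00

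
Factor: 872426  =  2^1 * 509^1 * 857^1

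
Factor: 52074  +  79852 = 131926  =  2^1*65963^1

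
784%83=37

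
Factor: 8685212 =2^2*353^1*6151^1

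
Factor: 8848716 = 2^2*3^1*467^1*1579^1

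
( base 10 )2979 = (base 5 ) 43404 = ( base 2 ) 101110100011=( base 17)a54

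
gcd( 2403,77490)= 27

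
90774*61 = 5537214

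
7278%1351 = 523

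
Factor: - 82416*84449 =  - 6959948784 = - 2^4*3^1* 17^1 * 101^1*84449^1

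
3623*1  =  3623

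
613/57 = 613/57 = 10.75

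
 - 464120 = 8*( - 58015) 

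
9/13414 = 9/13414= 0.00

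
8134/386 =4067/193 = 21.07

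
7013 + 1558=8571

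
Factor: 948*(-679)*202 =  - 2^3*3^1*7^1*79^1*97^1*101^1 = -130025784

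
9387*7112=66760344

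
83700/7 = 83700/7 = 11957.14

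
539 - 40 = 499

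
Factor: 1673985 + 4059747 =2^2*3^1  *  477811^1 = 5733732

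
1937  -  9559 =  - 7622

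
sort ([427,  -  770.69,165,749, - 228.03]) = [ -770.69,-228.03,165, 427,  749] 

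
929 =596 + 333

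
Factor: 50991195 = 3^1*5^1 * 1171^1 * 2903^1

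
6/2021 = 6/2021 =0.00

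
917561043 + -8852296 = 908708747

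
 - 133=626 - 759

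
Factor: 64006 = 2^1*32003^1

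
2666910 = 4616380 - 1949470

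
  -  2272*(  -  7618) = 17308096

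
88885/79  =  88885/79= 1125.13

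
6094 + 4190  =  10284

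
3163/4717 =3163/4717 = 0.67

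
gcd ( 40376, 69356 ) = 28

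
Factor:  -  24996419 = -7^2 * 19^1*26849^1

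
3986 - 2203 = 1783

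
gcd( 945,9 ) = 9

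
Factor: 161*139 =7^1*23^1*139^1 =22379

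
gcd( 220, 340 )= 20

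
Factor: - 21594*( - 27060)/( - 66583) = - 2^3 *3^2* 5^1*41^1*59^1 * 61^1  *  6053^( - 1) =-  53121240/6053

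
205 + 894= 1099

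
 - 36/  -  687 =12/229 =0.05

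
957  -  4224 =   -  3267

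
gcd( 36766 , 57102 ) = 62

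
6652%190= 2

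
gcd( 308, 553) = 7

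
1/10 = 1/10 = 0.10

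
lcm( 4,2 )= 4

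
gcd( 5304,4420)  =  884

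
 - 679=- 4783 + 4104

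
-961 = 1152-2113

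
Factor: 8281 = 7^2*13^2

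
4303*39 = 167817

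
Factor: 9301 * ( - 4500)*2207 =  -2^2*3^2*5^3* 71^1*131^1 * 2207^1 = - 92372881500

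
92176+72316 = 164492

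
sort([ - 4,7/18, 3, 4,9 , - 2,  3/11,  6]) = [ - 4, - 2,3/11,7/18,3, 4, 6,9] 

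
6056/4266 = 3028/2133 = 1.42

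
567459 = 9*63051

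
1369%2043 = 1369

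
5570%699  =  677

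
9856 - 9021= 835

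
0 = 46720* 0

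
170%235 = 170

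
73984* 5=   369920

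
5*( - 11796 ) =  - 58980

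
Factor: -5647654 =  - 2^1*1549^1*1823^1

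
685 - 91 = 594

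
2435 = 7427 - 4992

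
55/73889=55/73889=   0.00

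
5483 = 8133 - 2650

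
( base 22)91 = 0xC7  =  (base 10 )199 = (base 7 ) 403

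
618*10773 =6657714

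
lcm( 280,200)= 1400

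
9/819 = 1/91=0.01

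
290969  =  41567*7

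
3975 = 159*25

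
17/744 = 17/744 = 0.02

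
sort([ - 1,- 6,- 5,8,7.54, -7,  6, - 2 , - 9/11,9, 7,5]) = [ - 7, - 6, - 5,-2, - 1, - 9/11,5,6,7,7.54,8, 9 ] 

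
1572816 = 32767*48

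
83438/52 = 1604  +  15/26 = 1604.58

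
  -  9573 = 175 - 9748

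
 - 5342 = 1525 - 6867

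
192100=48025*4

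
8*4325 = 34600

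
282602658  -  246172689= 36429969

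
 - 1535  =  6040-7575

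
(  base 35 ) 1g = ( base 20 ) 2b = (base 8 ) 63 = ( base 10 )51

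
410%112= 74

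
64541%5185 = 2321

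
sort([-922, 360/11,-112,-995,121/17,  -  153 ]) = [ - 995, - 922,-153,-112,121/17, 360/11 ] 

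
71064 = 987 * 72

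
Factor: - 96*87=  - 8352  =  - 2^5*3^2*29^1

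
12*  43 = 516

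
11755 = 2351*5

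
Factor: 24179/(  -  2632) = -2^( - 3 )*7^ ( - 1 )  *47^(-1 )*24179^1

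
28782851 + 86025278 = 114808129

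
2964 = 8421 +- 5457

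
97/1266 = 97/1266 = 0.08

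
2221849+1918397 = 4140246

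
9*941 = 8469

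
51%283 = 51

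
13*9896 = 128648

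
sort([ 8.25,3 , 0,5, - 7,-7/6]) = [ - 7, - 7/6, 0, 3 , 5, 8.25] 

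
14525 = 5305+9220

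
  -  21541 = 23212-44753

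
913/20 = 913/20 = 45.65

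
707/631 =707/631 = 1.12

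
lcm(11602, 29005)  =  58010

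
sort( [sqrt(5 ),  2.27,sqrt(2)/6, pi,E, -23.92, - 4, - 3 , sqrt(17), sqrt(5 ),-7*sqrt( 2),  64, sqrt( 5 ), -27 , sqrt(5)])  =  [ - 27, - 23.92, - 7*sqrt(2) , - 4,- 3,sqrt( 2 )/6,sqrt ( 5), sqrt(5),sqrt( 5 ), sqrt(5),2.27,E, pi, sqrt(  17),64]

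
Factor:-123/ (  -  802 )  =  2^( - 1 )*3^1 * 41^1*401^(  -  1 )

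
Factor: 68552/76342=44/49 = 2^2*7^( - 2)*11^1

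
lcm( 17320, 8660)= 17320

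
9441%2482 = 1995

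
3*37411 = 112233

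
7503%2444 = 171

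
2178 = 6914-4736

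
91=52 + 39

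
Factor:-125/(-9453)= 3^(  -  1)*5^3 *23^( - 1 )*137^(-1)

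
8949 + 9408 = 18357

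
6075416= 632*9613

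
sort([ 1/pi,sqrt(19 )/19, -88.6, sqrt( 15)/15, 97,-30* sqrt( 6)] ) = [ - 88.6, - 30 * sqrt(6 ), sqrt(19 ) /19,sqrt(15) /15, 1/pi, 97] 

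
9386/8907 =1 + 479/8907 = 1.05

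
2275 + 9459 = 11734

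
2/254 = 1/127 = 0.01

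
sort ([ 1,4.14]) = [ 1 , 4.14]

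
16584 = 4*4146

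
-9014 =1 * ( - 9014)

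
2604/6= 434 = 434.00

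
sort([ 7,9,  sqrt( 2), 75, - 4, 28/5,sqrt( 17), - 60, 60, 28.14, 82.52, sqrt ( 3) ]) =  [-60  , - 4, sqrt(2 ), sqrt(3 ) , sqrt(17 ),28/5, 7,9, 28.14, 60, 75, 82.52 ]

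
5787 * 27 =156249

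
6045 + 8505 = 14550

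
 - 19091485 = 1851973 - 20943458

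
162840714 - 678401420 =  - 515560706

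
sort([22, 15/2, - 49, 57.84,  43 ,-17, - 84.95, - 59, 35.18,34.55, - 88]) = [ - 88, - 84.95  , - 59,-49, - 17 , 15/2, 22,34.55,35.18 , 43,57.84]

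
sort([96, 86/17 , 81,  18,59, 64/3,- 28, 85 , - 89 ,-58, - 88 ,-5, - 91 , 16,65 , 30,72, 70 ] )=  [-91, - 89,- 88 ,- 58 ,-28, -5,86/17,  16, 18,64/3 , 30, 59,65 , 70, 72, 81, 85 , 96] 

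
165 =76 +89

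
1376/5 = 275+1/5 = 275.20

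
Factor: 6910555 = 5^1*29^1*47659^1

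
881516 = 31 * 28436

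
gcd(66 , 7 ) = 1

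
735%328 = 79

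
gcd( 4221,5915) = 7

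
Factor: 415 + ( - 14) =401 = 401^1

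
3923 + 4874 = 8797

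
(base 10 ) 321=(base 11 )272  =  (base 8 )501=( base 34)9f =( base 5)2241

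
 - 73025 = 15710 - 88735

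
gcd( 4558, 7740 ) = 86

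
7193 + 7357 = 14550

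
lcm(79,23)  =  1817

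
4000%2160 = 1840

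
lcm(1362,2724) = 2724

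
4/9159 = 4/9159  =  0.00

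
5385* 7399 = 39843615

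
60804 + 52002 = 112806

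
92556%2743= 2037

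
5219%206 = 69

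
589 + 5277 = 5866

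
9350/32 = 292 + 3/16 = 292.19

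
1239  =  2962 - 1723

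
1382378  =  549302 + 833076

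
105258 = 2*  52629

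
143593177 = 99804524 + 43788653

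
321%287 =34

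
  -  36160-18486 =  - 54646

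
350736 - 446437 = -95701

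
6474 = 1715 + 4759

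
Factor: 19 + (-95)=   -  76 = - 2^2*19^1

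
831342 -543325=288017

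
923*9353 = 8632819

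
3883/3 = 1294 + 1/3 = 1294.33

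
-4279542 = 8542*( - 501 ) 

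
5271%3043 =2228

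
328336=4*82084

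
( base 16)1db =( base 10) 475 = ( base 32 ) ER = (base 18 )187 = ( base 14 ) 25d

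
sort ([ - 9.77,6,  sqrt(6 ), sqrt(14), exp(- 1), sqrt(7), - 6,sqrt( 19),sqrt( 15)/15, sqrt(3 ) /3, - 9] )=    [ - 9.77,  -  9 , - 6, sqrt (15)/15,  exp( - 1), sqrt(3)/3, sqrt( 6), sqrt(7), sqrt( 14 ), sqrt(19), 6]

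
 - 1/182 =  - 1 + 181/182 =-0.01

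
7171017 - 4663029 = 2507988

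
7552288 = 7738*976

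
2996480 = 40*74912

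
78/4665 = 26/1555 =0.02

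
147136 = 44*3344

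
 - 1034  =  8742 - 9776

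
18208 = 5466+12742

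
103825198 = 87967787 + 15857411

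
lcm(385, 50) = 3850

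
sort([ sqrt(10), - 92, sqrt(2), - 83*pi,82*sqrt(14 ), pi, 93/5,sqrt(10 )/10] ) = [ - 83*pi, - 92, sqrt(10) /10,sqrt(2), pi,sqrt( 10 ), 93/5 , 82*sqrt( 14)]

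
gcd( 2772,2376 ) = 396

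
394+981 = 1375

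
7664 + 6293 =13957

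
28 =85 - 57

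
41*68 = 2788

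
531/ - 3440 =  - 1+2909/3440=-  0.15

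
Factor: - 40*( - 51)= 2040 =2^3*3^1*5^1*17^1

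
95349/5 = 95349/5 = 19069.80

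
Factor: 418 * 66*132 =2^4*3^2* 11^3*19^1 =3641616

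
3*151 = 453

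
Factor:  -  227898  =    -  2^1*3^2*11^1 * 1151^1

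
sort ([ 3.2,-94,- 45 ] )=[ - 94, - 45,3.2 ] 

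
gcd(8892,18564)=156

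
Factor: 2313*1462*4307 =14564577042  =  2^1*3^2*17^1*43^1*59^1*73^1*257^1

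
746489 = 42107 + 704382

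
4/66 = 2/33 = 0.06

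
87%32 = 23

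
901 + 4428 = 5329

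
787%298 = 191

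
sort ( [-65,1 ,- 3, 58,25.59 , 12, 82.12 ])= [-65, - 3, 1,12, 25.59,58, 82.12 ]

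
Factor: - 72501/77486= -2^( - 1)*3^1 * 11^1*13^3*17^( - 1 )*43^(-1)*53^ ( - 1) 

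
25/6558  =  25/6558=0.00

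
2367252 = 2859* 828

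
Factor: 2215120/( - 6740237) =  - 2^4*5^1*7^(  -  1) *31^( - 1 )*89^(-1)*349^( -1)  *  27689^1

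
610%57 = 40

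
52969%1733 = 979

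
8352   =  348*24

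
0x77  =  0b1110111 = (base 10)119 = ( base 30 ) 3T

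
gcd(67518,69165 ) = 9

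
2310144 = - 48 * (-48128 ) 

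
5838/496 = 11 + 191/248 = 11.77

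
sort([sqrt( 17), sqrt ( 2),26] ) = [sqrt(2),sqrt( 17) , 26]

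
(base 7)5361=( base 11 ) 1482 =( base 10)1905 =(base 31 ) 1ue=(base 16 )771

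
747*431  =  321957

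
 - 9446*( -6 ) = 56676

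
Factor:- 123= -3^1*41^1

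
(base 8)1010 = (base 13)310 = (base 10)520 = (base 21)13g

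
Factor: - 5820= - 2^2*3^1 * 5^1*97^1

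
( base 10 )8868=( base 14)3336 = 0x22A4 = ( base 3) 110011110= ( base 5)240433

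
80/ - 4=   -  20/1 = - 20.00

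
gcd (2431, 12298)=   143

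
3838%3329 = 509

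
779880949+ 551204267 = 1331085216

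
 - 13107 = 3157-16264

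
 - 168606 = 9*( - 18734) 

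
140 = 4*35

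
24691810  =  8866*2785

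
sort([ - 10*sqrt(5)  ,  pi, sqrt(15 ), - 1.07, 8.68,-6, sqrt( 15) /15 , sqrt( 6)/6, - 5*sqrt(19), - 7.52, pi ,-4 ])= [ - 10*sqrt(5 ),-5 * sqrt( 19), - 7.52,-6, - 4, - 1.07, sqrt(15) /15, sqrt(6)/6,  pi, pi, sqrt( 15), 8.68]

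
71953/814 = 88 + 321/814  =  88.39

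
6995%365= 60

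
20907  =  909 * 23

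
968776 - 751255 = 217521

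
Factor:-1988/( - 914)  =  2^1*7^1 * 71^1*457^(- 1 ) = 994/457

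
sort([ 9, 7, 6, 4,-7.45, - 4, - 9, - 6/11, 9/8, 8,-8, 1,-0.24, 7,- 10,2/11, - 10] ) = [ - 10, - 10, - 9,- 8 ,  -  7.45,-4, - 6/11, - 0.24, 2/11, 1,  9/8, 4, 6,7 , 7,  8, 9] 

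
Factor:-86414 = -2^1*43207^1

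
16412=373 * 44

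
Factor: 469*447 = 209643 = 3^1 * 7^1*67^1*149^1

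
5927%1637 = 1016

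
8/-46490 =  - 1 + 23241/23245 = - 0.00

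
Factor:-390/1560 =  - 1/4  =  - 2^(-2 )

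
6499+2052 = 8551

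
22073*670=14788910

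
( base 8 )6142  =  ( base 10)3170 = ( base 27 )49b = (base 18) 9e2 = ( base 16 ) C62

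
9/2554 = 9/2554 = 0.00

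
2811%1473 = 1338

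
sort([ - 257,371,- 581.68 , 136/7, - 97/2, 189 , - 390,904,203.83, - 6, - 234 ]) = [ - 581.68, - 390, - 257,-234,- 97/2, - 6,136/7,189,  203.83,  371,904]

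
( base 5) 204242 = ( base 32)6l6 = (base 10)6822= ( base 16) 1AA6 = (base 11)5142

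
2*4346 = 8692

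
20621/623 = 20621/623 = 33.10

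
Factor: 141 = 3^1*47^1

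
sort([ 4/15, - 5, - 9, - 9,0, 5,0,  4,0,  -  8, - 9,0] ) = [ - 9,-9, - 9,-8, - 5,0,0,0  ,  0,4/15,4,5]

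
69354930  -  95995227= - 26640297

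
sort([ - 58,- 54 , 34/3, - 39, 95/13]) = [ - 58,-54,-39, 95/13, 34/3 ]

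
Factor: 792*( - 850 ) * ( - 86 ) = 2^5*3^2*5^2*11^1*17^1*43^1  =  57895200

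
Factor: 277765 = 5^1 *73^1*761^1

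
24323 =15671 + 8652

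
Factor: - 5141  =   - 53^1 * 97^1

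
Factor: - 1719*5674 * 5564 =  - 2^3 * 3^2* 13^1* 107^1*191^1*2837^1 = -54269063784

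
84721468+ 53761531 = 138482999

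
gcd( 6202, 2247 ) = 7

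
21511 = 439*49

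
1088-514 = 574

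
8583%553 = 288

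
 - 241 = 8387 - 8628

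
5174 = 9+5165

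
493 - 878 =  - 385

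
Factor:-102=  - 2^1*3^1*17^1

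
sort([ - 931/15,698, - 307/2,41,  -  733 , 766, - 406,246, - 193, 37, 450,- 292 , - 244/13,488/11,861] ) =[ - 733,  -  406, - 292, - 193,-307/2 , - 931/15 , - 244/13, 37,  41, 488/11,246, 450,698,766,861] 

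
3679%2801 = 878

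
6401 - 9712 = -3311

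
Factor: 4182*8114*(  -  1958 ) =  - 66440320584 = - 2^3*3^1*11^1*17^1* 41^1*89^1*4057^1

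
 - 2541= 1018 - 3559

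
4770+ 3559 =8329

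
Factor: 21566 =2^1*41^1 * 263^1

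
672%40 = 32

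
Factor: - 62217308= - 2^2 *3109^1 * 5003^1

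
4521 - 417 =4104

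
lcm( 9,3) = 9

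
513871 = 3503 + 510368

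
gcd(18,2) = 2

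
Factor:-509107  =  - 311^1*1637^1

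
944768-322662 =622106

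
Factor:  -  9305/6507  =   - 3^( - 3 )*5^1*241^(  -  1 ) * 1861^1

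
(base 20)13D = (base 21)11b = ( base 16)1d9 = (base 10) 473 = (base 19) 15h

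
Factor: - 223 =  - 223^1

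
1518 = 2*759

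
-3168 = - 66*48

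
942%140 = 102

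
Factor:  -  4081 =-7^1*11^1*53^1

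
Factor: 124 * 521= 64604 = 2^2*31^1*521^1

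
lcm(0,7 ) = 0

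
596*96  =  57216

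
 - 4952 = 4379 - 9331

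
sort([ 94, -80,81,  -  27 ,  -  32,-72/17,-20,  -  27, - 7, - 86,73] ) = [ - 86,-80, -32, - 27,-27, - 20, -7, - 72/17 , 73, 81, 94 ] 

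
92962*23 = 2138126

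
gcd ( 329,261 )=1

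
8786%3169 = 2448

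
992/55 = 18 + 2/55 = 18.04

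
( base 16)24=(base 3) 1100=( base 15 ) 26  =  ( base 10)36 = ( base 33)13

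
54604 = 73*748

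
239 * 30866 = 7376974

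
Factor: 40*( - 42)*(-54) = 90720=2^5*3^4  *  5^1*7^1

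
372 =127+245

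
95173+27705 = 122878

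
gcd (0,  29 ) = 29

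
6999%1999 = 1002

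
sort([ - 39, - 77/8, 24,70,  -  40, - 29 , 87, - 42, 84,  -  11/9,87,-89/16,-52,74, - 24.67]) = [ -52, - 42,-40,-39,  -  29, - 24.67, - 77/8,-89/16,-11/9 , 24, 70,74, 84, 87, 87]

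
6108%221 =141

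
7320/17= 430 + 10/17 = 430.59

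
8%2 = 0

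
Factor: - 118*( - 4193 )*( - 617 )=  - 2^1 *7^1*59^1*599^1*617^1 = - 305275558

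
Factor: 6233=23^1 * 271^1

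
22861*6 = 137166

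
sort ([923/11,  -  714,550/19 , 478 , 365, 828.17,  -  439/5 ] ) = [-714,  -  439/5, 550/19, 923/11, 365,478, 828.17]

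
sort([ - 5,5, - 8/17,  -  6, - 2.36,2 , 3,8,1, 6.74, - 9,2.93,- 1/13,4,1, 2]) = [ - 9 ,-6,- 5,  -  2.36,-8/17,  -  1/13 , 1,1,2 , 2 , 2.93,3  ,  4,  5,6.74,  8]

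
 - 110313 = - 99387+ -10926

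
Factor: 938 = 2^1*7^1 * 67^1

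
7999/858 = 7999/858 = 9.32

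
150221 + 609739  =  759960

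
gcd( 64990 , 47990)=10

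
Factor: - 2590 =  - 2^1*5^1*7^1* 37^1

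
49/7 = 7 = 7.00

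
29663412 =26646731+3016681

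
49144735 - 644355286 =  - 595210551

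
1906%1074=832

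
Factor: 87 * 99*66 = 568458  =  2^1*3^4*11^2*29^1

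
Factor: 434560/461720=16/17= 2^4*17^( - 1) 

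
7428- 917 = 6511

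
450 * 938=422100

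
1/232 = 1/232 = 0.00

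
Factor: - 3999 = - 3^1 * 31^1*43^1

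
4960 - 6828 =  - 1868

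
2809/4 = 702 + 1/4 = 702.25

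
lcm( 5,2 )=10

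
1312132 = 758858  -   - 553274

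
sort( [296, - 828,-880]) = [ - 880 , - 828,296] 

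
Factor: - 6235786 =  - 2^1*61^1  *79^1*647^1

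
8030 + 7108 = 15138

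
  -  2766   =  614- 3380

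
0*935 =0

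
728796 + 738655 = 1467451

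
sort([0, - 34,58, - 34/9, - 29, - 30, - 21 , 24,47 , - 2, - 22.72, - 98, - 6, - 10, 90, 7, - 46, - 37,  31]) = [ - 98, - 46,-37, - 34,- 30,-29, - 22.72, - 21,-10, - 6, - 34/9, - 2,0,7,  24 , 31,47,58,90]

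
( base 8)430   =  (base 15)13a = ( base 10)280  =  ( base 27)AA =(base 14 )160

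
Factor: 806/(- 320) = - 2^( - 5)*5^(- 1 ) * 13^1*31^1 = - 403/160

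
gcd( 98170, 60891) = 1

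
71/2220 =71/2220 =0.03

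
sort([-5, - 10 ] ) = [ - 10, - 5 ] 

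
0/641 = 0 = 0.00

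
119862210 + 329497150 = 449359360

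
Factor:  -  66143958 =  - 2^1  *3^1*11023993^1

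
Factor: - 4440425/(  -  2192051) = 5^2*11^1*67^1 *241^1*2192051^(-1 ) 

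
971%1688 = 971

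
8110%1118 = 284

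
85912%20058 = 5680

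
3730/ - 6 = -1865/3 = - 621.67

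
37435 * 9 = 336915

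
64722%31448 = 1826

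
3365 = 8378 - 5013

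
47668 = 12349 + 35319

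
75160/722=104 + 36/361 = 104.10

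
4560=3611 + 949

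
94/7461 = 94/7461=0.01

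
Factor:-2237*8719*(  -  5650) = 2^1*5^2*113^1*  2237^1*8719^1 = 110199876950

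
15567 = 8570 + 6997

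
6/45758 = 3/22879 = 0.00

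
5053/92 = 54 + 85/92 = 54.92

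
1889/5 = 377 + 4/5 = 377.80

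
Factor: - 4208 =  - 2^4*263^1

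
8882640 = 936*9490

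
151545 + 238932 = 390477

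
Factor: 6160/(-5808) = - 35/33 = - 3^( - 1)*5^1 * 7^1*11^(  -  1) 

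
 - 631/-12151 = 631/12151 = 0.05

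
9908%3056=740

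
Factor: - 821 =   -  821^1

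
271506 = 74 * 3669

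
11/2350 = 11/2350 = 0.00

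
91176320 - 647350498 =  - 556174178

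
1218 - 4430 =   -  3212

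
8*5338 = 42704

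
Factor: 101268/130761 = 388/501 = 2^2*3^( - 1 )*97^1 * 167^( - 1)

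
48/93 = 16/31=0.52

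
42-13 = 29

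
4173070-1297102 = 2875968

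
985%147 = 103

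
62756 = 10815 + 51941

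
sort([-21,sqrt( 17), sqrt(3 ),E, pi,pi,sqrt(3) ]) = [ - 21, sqrt(3),sqrt( 3),E, pi , pi, sqrt( 17) ]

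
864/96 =9 = 9.00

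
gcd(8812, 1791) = 1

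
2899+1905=4804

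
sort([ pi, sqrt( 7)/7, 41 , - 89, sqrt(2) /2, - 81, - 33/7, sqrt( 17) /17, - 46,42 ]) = [ - 89, - 81,  -  46, - 33/7,sqrt (17 )/17,sqrt(7)/7, sqrt(2 )/2, pi,41,42] 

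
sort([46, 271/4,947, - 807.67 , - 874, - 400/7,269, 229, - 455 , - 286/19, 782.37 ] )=[ - 874, - 807.67, -455, - 400/7, - 286/19 , 46,271/4, 229,269, 782.37,947]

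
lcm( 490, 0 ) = 0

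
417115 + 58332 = 475447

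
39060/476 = 82 +1/17 = 82.06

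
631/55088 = 631/55088 = 0.01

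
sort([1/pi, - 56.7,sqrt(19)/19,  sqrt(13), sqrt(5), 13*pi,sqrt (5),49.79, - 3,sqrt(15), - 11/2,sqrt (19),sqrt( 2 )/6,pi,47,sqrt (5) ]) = [-56.7, - 11/2, - 3, sqrt(19)/19,sqrt( 2)/6,  1/pi,sqrt(5),sqrt(5) , sqrt( 5 ), pi,sqrt(13),sqrt(15 ),sqrt (19),13*pi,47,49.79 ]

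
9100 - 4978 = 4122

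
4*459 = 1836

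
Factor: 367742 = 2^1*183871^1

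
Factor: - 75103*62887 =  - 7^1 * 11^1*5717^1*10729^1  =  -4723002361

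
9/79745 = 9/79745 = 0.00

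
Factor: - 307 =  - 307^1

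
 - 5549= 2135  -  7684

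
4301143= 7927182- 3626039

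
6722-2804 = 3918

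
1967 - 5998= - 4031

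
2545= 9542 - 6997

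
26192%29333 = 26192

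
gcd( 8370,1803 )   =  3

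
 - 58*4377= - 253866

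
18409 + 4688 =23097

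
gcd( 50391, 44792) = 5599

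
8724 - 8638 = 86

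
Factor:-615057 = -3^1*205019^1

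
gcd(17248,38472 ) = 56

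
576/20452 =144/5113 = 0.03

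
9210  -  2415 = 6795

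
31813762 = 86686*367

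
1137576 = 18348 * 62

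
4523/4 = 1130 + 3/4 = 1130.75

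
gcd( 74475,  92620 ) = 5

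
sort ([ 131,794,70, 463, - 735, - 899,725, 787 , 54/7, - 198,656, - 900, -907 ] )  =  [-907, - 900, - 899,- 735,-198,54/7,70, 131, 463,656, 725,787 , 794]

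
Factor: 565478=2^1*19^1*23^1*647^1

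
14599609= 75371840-60772231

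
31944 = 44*726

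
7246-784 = 6462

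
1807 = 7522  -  5715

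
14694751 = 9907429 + 4787322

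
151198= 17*8894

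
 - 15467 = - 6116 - 9351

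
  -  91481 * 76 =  - 6952556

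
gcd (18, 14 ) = 2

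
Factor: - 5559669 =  - 3^2*151^1*4091^1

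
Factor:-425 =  - 5^2*17^1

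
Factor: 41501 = 47^1 * 883^1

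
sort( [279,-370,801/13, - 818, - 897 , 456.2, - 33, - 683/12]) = [ - 897, - 818, - 370, - 683/12,-33 , 801/13 , 279,456.2 ] 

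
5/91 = 5/91 = 0.05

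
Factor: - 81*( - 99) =3^6*11^1 = 8019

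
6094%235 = 219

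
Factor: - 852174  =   - 2^1*3^3*43^1*367^1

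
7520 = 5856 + 1664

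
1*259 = 259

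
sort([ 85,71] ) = [ 71, 85]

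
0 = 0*36899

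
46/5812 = 23/2906 = 0.01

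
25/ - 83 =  - 25/83 = - 0.30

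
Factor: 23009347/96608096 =2^( - 5 )*13^( - 1 )*17^1*23^(- 2)*31^1*439^(-1 )*43661^1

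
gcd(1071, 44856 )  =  63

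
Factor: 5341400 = 2^3*5^2*17^1*1571^1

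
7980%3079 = 1822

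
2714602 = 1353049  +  1361553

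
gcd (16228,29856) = 4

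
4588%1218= 934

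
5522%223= 170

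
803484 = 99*8116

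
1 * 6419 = 6419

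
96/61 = 96/61 = 1.57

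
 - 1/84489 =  - 1/84489 = -0.00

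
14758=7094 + 7664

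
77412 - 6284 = 71128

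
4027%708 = 487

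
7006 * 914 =6403484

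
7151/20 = 357  +  11/20 =357.55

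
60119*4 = 240476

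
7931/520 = 15  +  131/520=15.25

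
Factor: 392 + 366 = 758 =2^1*379^1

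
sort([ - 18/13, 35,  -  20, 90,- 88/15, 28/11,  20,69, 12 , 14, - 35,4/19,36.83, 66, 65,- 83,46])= [-83,-35,  -  20, - 88/15, - 18/13, 4/19, 28/11,12, 14,20,35,  36.83,46,65, 66, 69, 90]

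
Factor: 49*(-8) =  - 2^3*7^2 = - 392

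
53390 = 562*95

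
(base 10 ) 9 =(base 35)9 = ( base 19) 9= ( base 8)11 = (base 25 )9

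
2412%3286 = 2412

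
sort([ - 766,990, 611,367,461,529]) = [ - 766,367, 461,  529,  611,  990] 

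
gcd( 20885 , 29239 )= 4177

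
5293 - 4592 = 701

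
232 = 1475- 1243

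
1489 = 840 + 649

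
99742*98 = 9774716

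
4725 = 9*525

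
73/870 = 73/870 = 0.08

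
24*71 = 1704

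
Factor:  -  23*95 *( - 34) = 2^1*5^1*17^1*19^1*23^1=74290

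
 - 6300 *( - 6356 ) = 40042800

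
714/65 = 10 + 64/65 = 10.98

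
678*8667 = 5876226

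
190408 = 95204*2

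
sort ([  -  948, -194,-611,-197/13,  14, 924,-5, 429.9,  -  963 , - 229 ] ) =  [ - 963,  -  948,-611,  -  229, - 194,  -  197/13,  -  5 , 14, 429.9,924 ] 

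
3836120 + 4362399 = 8198519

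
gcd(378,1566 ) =54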